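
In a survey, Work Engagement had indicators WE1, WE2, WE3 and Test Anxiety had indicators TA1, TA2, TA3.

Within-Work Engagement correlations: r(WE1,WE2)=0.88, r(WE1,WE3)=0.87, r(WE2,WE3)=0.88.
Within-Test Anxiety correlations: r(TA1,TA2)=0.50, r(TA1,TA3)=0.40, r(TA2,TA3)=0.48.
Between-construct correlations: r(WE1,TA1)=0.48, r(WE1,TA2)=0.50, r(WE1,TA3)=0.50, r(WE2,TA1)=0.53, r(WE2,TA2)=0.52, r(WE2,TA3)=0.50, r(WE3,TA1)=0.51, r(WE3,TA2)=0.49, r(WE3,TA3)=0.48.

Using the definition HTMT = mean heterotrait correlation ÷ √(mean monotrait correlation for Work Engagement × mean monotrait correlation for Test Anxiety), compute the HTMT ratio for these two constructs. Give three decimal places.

Mean between = 4.51/9 = 0.5011.
Mean within-WE = 2.63/3 = 0.8767; mean within-TA = 1.38/3 = 0.4600.
Geometric mean = √(0.8767 × 0.4600) = 0.6350.
HTMT = 0.5011 / 0.6350 = 0.789.

0.789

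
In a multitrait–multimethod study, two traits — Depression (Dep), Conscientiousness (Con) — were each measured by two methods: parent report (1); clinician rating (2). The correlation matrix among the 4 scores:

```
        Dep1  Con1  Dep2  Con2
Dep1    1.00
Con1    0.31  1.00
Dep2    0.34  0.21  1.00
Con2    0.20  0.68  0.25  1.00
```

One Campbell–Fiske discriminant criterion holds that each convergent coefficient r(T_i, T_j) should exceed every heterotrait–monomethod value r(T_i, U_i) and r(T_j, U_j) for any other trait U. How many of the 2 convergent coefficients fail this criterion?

0

Checking each validity diagonal entry against its comparison values:
Dep (methods 1·2): 0.34 vs {0.31, 0.25} → pass.
Con (methods 1·2): 0.68 vs {0.31, 0.25} → pass.
0 of 2 fail.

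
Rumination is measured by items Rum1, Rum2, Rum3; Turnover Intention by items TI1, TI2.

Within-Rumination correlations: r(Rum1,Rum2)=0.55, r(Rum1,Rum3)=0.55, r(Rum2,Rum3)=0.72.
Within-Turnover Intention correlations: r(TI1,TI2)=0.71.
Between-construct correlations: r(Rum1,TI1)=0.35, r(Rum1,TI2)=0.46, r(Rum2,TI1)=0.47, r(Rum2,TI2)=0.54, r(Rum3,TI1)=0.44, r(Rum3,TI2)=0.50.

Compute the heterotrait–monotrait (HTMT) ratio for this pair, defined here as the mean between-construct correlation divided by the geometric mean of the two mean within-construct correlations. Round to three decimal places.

Mean between = 2.76/6 = 0.4600.
Mean within-Rum = 1.82/3 = 0.6067; mean within-TI = 0.71/1 = 0.7100.
Geometric mean = √(0.6067 × 0.7100) = 0.6563.
HTMT = 0.4600 / 0.6563 = 0.701.

0.701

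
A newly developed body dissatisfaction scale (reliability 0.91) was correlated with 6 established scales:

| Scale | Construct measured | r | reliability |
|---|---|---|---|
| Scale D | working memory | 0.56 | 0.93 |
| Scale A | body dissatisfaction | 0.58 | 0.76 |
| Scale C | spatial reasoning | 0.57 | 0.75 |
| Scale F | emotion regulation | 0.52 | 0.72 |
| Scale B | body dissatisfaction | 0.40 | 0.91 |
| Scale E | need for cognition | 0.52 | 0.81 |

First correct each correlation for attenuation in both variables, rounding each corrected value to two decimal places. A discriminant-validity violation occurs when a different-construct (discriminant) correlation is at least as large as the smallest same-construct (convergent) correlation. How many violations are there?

Disattenuated r (r / √(r_scale · r_new)):
  Scale D (disc): 0.56 / √(0.93·0.91) = 0.61
  Scale A (conv): 0.58 / √(0.76·0.91) = 0.70
  Scale C (disc): 0.57 / √(0.75·0.91) = 0.69
  Scale F (disc): 0.52 / √(0.72·0.91) = 0.64
  Scale B (conv): 0.40 / √(0.91·0.91) = 0.44
  Scale E (disc): 0.52 / √(0.81·0.91) = 0.61
Smallest convergent = 0.44. Discriminant values: 0.61, 0.69, 0.64, 0.61; count ≥ 0.44 → 4.

4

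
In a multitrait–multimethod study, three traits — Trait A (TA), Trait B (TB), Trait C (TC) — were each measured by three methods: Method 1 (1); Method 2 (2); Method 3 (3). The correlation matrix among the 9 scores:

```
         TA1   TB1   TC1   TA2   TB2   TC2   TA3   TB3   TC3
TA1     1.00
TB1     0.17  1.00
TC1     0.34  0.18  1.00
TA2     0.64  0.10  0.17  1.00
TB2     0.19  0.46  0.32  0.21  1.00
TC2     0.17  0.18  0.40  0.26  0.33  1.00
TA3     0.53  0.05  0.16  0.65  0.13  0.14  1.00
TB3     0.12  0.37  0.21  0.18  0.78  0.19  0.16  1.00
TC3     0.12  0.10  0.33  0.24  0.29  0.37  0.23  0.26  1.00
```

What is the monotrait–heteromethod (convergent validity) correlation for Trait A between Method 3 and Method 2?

0.65

Same trait (TA), different methods: r(TA3, TA2) = 0.65.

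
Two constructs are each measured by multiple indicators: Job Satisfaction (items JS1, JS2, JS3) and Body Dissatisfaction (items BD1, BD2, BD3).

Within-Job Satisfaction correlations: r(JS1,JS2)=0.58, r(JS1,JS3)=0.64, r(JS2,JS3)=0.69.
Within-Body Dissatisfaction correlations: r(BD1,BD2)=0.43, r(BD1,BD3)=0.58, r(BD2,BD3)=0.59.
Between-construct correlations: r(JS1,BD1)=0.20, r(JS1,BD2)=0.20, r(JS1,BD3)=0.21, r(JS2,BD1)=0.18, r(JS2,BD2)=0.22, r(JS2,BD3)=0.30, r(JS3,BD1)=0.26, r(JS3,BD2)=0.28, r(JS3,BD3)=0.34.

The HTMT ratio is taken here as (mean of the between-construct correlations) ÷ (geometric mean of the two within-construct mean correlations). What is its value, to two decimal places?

0.42

Mean between = 2.19/9 = 0.2433.
Mean within-JS = 1.91/3 = 0.6367; mean within-BD = 1.60/3 = 0.5333.
Geometric mean = √(0.6367 × 0.5333) = 0.5827.
HTMT = 0.2433 / 0.5827 = 0.42.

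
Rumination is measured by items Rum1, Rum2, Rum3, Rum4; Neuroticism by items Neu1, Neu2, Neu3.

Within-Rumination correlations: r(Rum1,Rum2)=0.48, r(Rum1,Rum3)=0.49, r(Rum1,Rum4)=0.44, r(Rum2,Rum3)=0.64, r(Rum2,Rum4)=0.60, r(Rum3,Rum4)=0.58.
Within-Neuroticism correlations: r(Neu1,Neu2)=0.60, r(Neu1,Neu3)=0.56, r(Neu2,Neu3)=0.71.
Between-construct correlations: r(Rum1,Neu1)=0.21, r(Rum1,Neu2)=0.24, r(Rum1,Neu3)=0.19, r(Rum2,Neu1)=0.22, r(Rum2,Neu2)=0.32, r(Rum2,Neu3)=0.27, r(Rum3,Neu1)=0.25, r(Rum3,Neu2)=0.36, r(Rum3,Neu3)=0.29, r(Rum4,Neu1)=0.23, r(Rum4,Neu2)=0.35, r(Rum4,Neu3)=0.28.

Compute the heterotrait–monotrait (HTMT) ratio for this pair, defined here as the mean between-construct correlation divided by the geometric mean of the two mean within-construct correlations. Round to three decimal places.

0.462

Mean between = 3.21/12 = 0.2675.
Mean within-Rum = 3.23/6 = 0.5383; mean within-Neu = 1.87/3 = 0.6233.
Geometric mean = √(0.5383 × 0.6233) = 0.5792.
HTMT = 0.2675 / 0.5792 = 0.462.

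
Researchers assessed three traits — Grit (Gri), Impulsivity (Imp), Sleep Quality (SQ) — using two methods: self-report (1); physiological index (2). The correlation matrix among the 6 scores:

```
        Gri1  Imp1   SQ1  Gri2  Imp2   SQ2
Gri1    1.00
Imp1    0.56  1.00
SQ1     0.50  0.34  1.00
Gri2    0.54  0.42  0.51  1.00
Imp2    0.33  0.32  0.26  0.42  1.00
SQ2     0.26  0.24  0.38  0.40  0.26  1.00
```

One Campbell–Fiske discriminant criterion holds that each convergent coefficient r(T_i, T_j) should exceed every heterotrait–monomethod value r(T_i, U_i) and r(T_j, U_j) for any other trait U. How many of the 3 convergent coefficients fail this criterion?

Convergent coefficients and their comparison sets:
Gri (methods 1·2): 0.54 vs {0.56, 0.42, 0.50, 0.40} → fail.
Imp (methods 1·2): 0.32 vs {0.56, 0.42, 0.34, 0.26} → fail.
SQ (methods 1·2): 0.38 vs {0.50, 0.40, 0.34, 0.26} → fail.
3 of 3 fail.

3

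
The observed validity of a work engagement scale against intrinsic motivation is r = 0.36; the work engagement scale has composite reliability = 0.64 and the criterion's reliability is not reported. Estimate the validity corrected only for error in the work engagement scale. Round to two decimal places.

Single correction: r_c = r_obs / √r_xx = 0.36 / √0.64 = 0.36 / 0.8000 ≈ 0.45.

0.45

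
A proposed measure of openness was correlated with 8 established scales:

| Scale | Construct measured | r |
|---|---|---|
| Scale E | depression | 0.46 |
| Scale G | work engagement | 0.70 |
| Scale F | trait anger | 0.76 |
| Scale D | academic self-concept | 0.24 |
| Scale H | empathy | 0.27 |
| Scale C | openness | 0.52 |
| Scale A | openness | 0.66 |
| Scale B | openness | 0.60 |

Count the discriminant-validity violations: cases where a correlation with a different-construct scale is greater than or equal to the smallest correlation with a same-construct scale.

2

Convergent (same construct = openness): Scale C, Scale A, Scale B.
Smallest convergent = 0.52. Discriminant values: 0.46, 0.70, 0.76, 0.24, 0.27; count ≥ 0.52 → 2.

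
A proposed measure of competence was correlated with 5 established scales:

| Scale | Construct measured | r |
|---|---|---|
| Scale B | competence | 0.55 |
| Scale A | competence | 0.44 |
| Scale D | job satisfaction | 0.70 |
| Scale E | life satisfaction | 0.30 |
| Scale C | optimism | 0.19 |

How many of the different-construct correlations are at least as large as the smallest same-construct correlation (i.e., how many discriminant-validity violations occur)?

1

Convergent (same construct = competence): Scale B, Scale A.
Smallest convergent = 0.44. Discriminant values: 0.70, 0.30, 0.19; count ≥ 0.44 → 1.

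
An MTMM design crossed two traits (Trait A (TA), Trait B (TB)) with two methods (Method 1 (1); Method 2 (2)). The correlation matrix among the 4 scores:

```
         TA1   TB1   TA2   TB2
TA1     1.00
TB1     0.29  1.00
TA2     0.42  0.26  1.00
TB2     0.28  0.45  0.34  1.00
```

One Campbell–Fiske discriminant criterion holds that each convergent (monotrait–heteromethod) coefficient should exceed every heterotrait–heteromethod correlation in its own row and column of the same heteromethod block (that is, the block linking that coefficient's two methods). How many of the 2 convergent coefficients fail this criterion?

Convergent coefficients and their comparison sets:
TA (methods 1·2): 0.42 vs {0.28, 0.26} → pass.
TB (methods 1·2): 0.45 vs {0.26, 0.28} → pass.
0 of 2 fail.

0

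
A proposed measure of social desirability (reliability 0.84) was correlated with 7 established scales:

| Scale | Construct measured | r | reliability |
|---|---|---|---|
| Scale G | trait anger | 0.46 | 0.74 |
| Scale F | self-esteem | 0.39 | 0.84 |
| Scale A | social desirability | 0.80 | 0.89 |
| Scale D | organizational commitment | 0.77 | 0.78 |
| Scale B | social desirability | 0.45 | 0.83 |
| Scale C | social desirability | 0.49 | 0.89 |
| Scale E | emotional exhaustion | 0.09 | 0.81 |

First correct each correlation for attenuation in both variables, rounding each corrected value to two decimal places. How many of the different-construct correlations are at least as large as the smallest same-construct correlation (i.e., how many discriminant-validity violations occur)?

2

Disattenuated r (r / √(r_scale · r_new)):
  Scale G (disc): 0.46 / √(0.74·0.84) = 0.58
  Scale F (disc): 0.39 / √(0.84·0.84) = 0.46
  Scale A (conv): 0.80 / √(0.89·0.84) = 0.93
  Scale D (disc): 0.77 / √(0.78·0.84) = 0.95
  Scale B (conv): 0.45 / √(0.83·0.84) = 0.54
  Scale C (conv): 0.49 / √(0.89·0.84) = 0.57
  Scale E (disc): 0.09 / √(0.81·0.84) = 0.11
Smallest convergent = 0.54. Discriminant values: 0.58, 0.46, 0.95, 0.11; count ≥ 0.54 → 2.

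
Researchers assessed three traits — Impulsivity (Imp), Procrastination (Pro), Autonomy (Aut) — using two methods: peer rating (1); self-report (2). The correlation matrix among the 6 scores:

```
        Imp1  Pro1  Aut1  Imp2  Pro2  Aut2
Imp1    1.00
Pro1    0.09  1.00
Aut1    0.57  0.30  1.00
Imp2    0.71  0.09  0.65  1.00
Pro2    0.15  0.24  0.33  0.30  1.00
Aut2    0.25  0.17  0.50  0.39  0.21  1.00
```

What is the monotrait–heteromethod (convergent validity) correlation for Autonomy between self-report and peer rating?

0.50

Same trait (Aut), different methods: r(Aut2, Aut1) = 0.50.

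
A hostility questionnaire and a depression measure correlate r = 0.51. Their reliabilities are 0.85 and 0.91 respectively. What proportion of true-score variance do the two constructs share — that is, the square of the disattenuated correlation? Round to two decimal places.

0.34

Disattenuated r = 0.51 / √(0.85 × 0.91) = 0.51 / 0.8795 = 0.5799.
Shared true-score variance = 0.5799² = 0.3363 ≈ 0.34.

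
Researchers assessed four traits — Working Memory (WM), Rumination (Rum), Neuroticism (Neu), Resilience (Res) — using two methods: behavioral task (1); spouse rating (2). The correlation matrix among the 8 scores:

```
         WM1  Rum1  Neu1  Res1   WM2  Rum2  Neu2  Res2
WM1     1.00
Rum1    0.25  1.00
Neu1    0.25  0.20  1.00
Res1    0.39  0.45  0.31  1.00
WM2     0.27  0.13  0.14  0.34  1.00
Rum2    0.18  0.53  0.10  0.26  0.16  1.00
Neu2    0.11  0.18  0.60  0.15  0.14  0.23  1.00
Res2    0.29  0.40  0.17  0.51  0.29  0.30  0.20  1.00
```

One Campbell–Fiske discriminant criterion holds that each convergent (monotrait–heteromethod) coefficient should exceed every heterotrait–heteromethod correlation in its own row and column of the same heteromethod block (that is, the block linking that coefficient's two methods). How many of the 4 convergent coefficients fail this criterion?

Checking each validity diagonal entry against its comparison values:
WM (methods 1·2): 0.27 vs {0.18, 0.13, 0.11, 0.14, 0.29, 0.34} → fail.
Rum (methods 1·2): 0.53 vs {0.13, 0.18, 0.18, 0.10, 0.40, 0.26} → pass.
Neu (methods 1·2): 0.60 vs {0.14, 0.11, 0.10, 0.18, 0.17, 0.15} → pass.
Res (methods 1·2): 0.51 vs {0.34, 0.29, 0.26, 0.40, 0.15, 0.17} → pass.
1 of 4 fail.

1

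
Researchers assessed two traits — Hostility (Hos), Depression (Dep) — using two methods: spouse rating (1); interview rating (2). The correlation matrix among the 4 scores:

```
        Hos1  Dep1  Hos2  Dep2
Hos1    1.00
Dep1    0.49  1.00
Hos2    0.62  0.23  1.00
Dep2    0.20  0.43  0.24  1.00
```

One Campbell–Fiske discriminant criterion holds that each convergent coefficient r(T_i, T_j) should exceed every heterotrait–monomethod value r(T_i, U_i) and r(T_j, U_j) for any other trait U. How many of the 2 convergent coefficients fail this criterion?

1

Checking each validity diagonal entry against its comparison values:
Hos (methods 1·2): 0.62 vs {0.49, 0.24} → pass.
Dep (methods 1·2): 0.43 vs {0.49, 0.24} → fail.
1 of 2 fail.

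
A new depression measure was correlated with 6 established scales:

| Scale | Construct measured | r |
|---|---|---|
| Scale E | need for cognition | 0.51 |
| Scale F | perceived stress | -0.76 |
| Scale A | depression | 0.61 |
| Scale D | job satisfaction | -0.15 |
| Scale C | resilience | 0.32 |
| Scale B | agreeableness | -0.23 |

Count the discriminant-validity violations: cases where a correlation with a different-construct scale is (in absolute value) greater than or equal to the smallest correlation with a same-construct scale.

1

Convergent (same construct = depression): Scale A.
Smallest convergent = 0.61. Discriminant |r|: 0.51, 0.76, 0.15, 0.32, 0.23; count ≥ 0.61 → 1.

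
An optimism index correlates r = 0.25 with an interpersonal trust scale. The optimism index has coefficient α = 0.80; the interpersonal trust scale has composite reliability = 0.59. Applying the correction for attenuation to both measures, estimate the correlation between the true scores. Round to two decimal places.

r_true = r_obs / √(r_xx · r_yy) = 0.25 / √(0.80 × 0.59) = 0.25 / √0.4720 = 0.25 / 0.6870 ≈ 0.36.

0.36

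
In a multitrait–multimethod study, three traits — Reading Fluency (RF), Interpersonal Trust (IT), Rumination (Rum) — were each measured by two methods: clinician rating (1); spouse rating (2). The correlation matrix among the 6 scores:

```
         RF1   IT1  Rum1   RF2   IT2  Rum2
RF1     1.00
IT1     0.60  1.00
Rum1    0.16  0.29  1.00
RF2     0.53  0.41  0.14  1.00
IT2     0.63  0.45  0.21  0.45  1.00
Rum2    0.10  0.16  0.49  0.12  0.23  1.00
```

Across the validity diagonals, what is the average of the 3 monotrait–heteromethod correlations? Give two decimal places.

Convergent values: 0.53, 0.45, 0.49; mean = 1.47/3 = 0.49.

0.49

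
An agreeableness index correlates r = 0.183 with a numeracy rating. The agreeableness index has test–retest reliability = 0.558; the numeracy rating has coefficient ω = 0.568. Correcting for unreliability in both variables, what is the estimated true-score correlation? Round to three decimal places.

r_true = r_obs / √(r_xx · r_yy) = 0.183 / √(0.558 × 0.568) = 0.183 / √0.316944 = 0.183 / 0.5630 ≈ 0.325.

0.325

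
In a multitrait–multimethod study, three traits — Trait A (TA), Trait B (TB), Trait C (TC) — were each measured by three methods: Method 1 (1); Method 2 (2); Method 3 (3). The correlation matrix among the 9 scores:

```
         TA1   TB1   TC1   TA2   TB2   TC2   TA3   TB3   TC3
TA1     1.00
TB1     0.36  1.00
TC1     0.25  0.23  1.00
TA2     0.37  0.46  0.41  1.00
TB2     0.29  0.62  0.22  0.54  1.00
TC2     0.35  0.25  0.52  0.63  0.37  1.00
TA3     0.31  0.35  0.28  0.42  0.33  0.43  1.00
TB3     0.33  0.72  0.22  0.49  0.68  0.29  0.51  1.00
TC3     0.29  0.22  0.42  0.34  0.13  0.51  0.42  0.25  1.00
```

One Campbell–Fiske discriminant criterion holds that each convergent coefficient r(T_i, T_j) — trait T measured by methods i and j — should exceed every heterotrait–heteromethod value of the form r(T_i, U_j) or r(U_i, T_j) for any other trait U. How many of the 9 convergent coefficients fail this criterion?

Convergent coefficients and their comparison sets:
TA (methods 1·2): 0.37 vs {0.29, 0.46, 0.35, 0.41} → fail.
TA (methods 1·3): 0.31 vs {0.33, 0.35, 0.29, 0.28} → fail.
TA (methods 2·3): 0.42 vs {0.49, 0.33, 0.34, 0.43} → fail.
TB (methods 1·2): 0.62 vs {0.46, 0.29, 0.25, 0.22} → pass.
TB (methods 1·3): 0.72 vs {0.35, 0.33, 0.22, 0.22} → pass.
TB (methods 2·3): 0.68 vs {0.33, 0.49, 0.13, 0.29} → pass.
TC (methods 1·2): 0.52 vs {0.41, 0.35, 0.22, 0.25} → pass.
TC (methods 1·3): 0.42 vs {0.28, 0.29, 0.22, 0.22} → pass.
TC (methods 2·3): 0.51 vs {0.43, 0.34, 0.29, 0.13} → pass.
3 of 9 fail.

3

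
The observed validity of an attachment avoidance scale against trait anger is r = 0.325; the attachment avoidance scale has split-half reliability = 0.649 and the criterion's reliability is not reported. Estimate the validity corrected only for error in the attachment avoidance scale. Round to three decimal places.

Single correction: r_c = r_obs / √r_xx = 0.325 / √0.649 = 0.325 / 0.8056 ≈ 0.403.

0.403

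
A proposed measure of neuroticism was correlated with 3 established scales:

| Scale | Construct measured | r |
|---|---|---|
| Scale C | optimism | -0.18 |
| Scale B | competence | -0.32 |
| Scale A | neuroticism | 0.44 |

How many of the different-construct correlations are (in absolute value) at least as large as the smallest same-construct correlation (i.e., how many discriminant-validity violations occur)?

Convergent (same construct = neuroticism): Scale A.
Smallest convergent = 0.44. Discriminant |r|: 0.18, 0.32; count ≥ 0.44 → 0.

0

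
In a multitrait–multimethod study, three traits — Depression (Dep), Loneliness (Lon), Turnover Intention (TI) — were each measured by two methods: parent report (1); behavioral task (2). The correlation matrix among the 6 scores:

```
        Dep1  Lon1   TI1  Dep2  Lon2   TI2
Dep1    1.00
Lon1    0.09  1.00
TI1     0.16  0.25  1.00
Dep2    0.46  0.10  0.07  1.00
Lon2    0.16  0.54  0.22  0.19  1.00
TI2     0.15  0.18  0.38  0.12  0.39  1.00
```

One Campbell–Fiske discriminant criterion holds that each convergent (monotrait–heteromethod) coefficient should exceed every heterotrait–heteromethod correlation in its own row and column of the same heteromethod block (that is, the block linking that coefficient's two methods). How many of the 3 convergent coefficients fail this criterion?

0

Checking each validity diagonal entry against its comparison values:
Dep (methods 1·2): 0.46 vs {0.16, 0.10, 0.15, 0.07} → pass.
Lon (methods 1·2): 0.54 vs {0.10, 0.16, 0.18, 0.22} → pass.
TI (methods 1·2): 0.38 vs {0.07, 0.15, 0.22, 0.18} → pass.
0 of 3 fail.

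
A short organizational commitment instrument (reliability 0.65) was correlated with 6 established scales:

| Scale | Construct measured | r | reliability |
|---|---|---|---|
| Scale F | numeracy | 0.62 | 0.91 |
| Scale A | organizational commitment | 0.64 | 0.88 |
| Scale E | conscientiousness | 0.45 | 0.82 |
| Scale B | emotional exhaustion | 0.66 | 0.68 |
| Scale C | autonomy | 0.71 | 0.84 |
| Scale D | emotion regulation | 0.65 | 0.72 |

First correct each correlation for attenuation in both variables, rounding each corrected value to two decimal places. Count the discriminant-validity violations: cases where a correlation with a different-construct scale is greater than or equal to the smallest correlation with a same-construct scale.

3

Disattenuated r (r / √(r_scale · r_new)):
  Scale F (disc): 0.62 / √(0.91·0.65) = 0.81
  Scale A (conv): 0.64 / √(0.88·0.65) = 0.85
  Scale E (disc): 0.45 / √(0.82·0.65) = 0.62
  Scale B (disc): 0.66 / √(0.68·0.65) = 0.99
  Scale C (disc): 0.71 / √(0.84·0.65) = 0.96
  Scale D (disc): 0.65 / √(0.72·0.65) = 0.95
Smallest convergent = 0.85. Discriminant values: 0.81, 0.62, 0.99, 0.96, 0.95; count ≥ 0.85 → 3.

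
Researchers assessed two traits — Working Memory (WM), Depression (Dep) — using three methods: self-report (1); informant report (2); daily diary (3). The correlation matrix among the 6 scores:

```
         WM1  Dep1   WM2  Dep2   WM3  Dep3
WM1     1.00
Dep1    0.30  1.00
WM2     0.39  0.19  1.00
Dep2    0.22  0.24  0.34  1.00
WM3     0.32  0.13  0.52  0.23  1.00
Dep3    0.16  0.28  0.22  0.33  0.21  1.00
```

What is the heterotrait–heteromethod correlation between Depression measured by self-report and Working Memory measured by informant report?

Different traits and methods: r(Dep1, WM2) = 0.19.

0.19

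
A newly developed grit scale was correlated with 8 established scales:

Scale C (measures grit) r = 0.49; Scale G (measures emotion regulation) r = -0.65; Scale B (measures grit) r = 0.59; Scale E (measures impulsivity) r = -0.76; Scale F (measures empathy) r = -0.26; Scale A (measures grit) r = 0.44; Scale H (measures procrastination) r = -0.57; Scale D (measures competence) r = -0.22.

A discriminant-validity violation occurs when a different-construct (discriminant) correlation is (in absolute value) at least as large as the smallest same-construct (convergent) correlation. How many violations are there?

Convergent (same construct = grit): Scale C, Scale B, Scale A.
Smallest convergent = 0.44. Discriminant |r|: 0.65, 0.76, 0.26, 0.57, 0.22; count ≥ 0.44 → 3.

3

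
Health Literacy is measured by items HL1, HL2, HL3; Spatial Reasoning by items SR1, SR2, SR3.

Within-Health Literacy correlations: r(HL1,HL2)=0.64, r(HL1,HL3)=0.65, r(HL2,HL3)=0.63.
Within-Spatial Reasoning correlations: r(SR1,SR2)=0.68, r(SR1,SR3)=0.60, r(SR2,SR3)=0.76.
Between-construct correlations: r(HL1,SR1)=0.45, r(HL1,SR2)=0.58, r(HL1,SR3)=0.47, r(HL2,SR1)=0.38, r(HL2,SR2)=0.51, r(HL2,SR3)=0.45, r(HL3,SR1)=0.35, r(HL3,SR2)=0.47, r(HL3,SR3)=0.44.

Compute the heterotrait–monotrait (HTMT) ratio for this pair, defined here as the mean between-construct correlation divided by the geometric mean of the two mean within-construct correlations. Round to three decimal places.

0.691

Mean heterotrait r = 4.10/9 = 0.4556.
Mean within-HL = 1.92/3 = 0.6400; mean within-SR = 2.04/3 = 0.6800.
Geometric mean = √(0.6400 × 0.6800) = 0.6597.
HTMT = 0.4556 / 0.6597 = 0.691.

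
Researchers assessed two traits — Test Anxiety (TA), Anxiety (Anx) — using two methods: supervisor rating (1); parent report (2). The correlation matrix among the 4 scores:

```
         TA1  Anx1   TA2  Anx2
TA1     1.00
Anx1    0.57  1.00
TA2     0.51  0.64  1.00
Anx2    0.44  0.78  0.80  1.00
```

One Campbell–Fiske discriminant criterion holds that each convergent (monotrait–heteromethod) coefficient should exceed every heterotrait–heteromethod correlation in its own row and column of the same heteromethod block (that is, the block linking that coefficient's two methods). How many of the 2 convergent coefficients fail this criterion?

1

Each convergent coefficient versus the relevant comparison correlations:
TA (methods 1·2): 0.51 vs {0.44, 0.64} → fail.
Anx (methods 1·2): 0.78 vs {0.64, 0.44} → pass.
1 of 2 fail.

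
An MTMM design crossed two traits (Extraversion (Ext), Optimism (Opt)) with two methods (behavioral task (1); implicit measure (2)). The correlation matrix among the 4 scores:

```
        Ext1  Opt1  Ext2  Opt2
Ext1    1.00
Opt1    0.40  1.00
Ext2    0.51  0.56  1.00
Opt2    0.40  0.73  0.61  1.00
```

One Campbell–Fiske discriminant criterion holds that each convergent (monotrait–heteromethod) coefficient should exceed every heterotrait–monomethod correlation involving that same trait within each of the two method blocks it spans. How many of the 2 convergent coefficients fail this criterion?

Convergent coefficients and their comparison sets:
Ext (methods 1·2): 0.51 vs {0.40, 0.61} → fail.
Opt (methods 1·2): 0.73 vs {0.40, 0.61} → pass.
1 of 2 fail.

1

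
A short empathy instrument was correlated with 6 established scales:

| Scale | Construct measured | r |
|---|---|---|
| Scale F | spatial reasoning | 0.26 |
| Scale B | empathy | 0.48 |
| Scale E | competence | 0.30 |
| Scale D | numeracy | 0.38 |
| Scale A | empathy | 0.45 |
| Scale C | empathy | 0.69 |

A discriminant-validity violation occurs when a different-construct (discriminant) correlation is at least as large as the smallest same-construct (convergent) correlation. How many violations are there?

0

Convergent (same construct = empathy): Scale B, Scale A, Scale C.
Smallest convergent = 0.45. Discriminant values: 0.26, 0.30, 0.38; count ≥ 0.45 → 0.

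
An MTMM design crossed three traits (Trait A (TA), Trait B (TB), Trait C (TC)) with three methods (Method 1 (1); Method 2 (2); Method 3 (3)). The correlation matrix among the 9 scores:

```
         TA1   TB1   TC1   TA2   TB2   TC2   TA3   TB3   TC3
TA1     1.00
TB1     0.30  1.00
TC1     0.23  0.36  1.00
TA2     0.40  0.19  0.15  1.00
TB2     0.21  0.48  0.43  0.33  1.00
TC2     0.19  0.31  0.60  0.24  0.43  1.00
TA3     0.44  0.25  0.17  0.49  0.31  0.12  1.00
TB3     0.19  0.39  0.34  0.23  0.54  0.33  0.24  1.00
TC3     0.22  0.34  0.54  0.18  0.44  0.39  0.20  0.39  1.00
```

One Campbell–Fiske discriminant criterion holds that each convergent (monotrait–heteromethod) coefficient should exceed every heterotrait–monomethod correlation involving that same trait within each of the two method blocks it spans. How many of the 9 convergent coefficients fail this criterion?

Checking each validity diagonal entry against its comparison values:
TA (methods 1·2): 0.40 vs {0.30, 0.33, 0.23, 0.24} → pass.
TA (methods 1·3): 0.44 vs {0.30, 0.24, 0.23, 0.20} → pass.
TA (methods 2·3): 0.49 vs {0.33, 0.24, 0.24, 0.20} → pass.
TB (methods 1·2): 0.48 vs {0.30, 0.33, 0.36, 0.43} → pass.
TB (methods 1·3): 0.39 vs {0.30, 0.24, 0.36, 0.39} → fail.
TB (methods 2·3): 0.54 vs {0.33, 0.24, 0.43, 0.39} → pass.
TC (methods 1·2): 0.60 vs {0.23, 0.24, 0.36, 0.43} → pass.
TC (methods 1·3): 0.54 vs {0.23, 0.20, 0.36, 0.39} → pass.
TC (methods 2·3): 0.39 vs {0.24, 0.20, 0.43, 0.39} → fail.
2 of 9 fail.

2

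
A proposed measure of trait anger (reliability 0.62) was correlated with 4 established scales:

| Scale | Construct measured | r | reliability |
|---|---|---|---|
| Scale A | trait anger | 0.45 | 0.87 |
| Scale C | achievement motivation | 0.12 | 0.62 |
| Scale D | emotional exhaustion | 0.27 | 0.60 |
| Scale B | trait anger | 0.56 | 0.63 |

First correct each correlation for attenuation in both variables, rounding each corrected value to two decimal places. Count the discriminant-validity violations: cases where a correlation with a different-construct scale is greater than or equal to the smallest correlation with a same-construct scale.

Disattenuated r (r / √(r_scale · r_new)):
  Scale A (conv): 0.45 / √(0.87·0.62) = 0.61
  Scale C (disc): 0.12 / √(0.62·0.62) = 0.19
  Scale D (disc): 0.27 / √(0.60·0.62) = 0.44
  Scale B (conv): 0.56 / √(0.63·0.62) = 0.90
Smallest convergent = 0.61. Discriminant values: 0.19, 0.44; count ≥ 0.61 → 0.

0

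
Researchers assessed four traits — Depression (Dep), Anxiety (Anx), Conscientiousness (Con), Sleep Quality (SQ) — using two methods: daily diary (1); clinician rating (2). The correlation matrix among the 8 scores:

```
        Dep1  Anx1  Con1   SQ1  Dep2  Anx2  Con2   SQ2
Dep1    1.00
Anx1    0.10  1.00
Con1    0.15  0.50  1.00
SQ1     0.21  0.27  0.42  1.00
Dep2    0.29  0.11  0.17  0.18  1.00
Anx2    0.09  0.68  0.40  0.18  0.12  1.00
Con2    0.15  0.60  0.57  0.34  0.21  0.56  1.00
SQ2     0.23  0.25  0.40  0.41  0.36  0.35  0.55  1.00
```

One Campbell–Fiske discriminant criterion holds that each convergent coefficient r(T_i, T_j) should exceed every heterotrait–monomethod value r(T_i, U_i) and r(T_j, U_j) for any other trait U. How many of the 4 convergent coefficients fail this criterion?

Convergent coefficients and their comparison sets:
Dep (methods 1·2): 0.29 vs {0.10, 0.12, 0.15, 0.21, 0.21, 0.36} → fail.
Anx (methods 1·2): 0.68 vs {0.10, 0.12, 0.50, 0.56, 0.27, 0.35} → pass.
Con (methods 1·2): 0.57 vs {0.15, 0.21, 0.50, 0.56, 0.42, 0.55} → pass.
SQ (methods 1·2): 0.41 vs {0.21, 0.36, 0.27, 0.35, 0.42, 0.55} → fail.
2 of 4 fail.

2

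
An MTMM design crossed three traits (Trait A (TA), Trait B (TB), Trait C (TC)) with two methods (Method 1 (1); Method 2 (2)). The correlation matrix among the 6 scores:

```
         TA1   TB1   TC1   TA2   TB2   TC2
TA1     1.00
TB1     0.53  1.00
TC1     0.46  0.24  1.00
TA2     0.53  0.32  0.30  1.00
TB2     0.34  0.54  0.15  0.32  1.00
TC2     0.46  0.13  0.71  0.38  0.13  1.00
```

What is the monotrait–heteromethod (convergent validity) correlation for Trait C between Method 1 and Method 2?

0.71

Same trait (TC), different methods: r(TC1, TC2) = 0.71.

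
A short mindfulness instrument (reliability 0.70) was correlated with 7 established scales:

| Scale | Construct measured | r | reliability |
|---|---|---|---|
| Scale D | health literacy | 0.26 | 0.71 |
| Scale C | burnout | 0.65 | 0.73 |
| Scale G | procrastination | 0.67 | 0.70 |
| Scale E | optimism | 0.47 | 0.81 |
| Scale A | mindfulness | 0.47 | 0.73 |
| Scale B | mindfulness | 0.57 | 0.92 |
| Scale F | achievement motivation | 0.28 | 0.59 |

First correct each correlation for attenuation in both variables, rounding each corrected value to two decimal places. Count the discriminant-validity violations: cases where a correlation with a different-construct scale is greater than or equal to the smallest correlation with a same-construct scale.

Disattenuated r (r / √(r_scale · r_new)):
  Scale D (disc): 0.26 / √(0.71·0.70) = 0.37
  Scale C (disc): 0.65 / √(0.73·0.70) = 0.91
  Scale G (disc): 0.67 / √(0.70·0.70) = 0.96
  Scale E (disc): 0.47 / √(0.81·0.70) = 0.62
  Scale A (conv): 0.47 / √(0.73·0.70) = 0.66
  Scale B (conv): 0.57 / √(0.92·0.70) = 0.71
  Scale F (disc): 0.28 / √(0.59·0.70) = 0.44
Smallest convergent = 0.66. Discriminant values: 0.37, 0.91, 0.96, 0.62, 0.44; count ≥ 0.66 → 2.

2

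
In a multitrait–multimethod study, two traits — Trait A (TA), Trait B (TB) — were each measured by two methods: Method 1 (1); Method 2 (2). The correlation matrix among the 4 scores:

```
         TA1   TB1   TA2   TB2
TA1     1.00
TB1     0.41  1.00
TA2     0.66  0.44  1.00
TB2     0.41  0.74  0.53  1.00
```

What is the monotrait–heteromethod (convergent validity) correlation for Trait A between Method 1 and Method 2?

Same trait (TA), different methods: r(TA1, TA2) = 0.66.

0.66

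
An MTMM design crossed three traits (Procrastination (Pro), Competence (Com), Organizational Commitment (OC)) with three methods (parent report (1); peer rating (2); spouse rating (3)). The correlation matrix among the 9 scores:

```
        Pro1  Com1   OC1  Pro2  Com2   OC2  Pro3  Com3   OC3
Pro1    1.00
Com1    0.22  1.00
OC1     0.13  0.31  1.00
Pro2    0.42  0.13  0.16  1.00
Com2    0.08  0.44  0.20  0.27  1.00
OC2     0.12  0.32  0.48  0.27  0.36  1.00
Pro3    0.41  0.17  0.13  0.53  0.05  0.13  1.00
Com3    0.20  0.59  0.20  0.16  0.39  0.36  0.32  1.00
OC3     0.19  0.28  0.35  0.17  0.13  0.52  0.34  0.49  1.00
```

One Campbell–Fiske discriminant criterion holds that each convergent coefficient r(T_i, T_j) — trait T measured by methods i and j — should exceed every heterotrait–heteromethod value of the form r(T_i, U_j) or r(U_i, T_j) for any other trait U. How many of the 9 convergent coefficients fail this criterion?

Checking each validity diagonal entry against its comparison values:
Pro (methods 1·2): 0.42 vs {0.08, 0.13, 0.12, 0.16} → pass.
Pro (methods 1·3): 0.41 vs {0.20, 0.17, 0.19, 0.13} → pass.
Pro (methods 2·3): 0.53 vs {0.16, 0.05, 0.17, 0.13} → pass.
Com (methods 1·2): 0.44 vs {0.13, 0.08, 0.32, 0.20} → pass.
Com (methods 1·3): 0.59 vs {0.17, 0.20, 0.28, 0.20} → pass.
Com (methods 2·3): 0.39 vs {0.05, 0.16, 0.13, 0.36} → pass.
OC (methods 1·2): 0.48 vs {0.16, 0.12, 0.20, 0.32} → pass.
OC (methods 1·3): 0.35 vs {0.13, 0.19, 0.20, 0.28} → pass.
OC (methods 2·3): 0.52 vs {0.13, 0.17, 0.36, 0.13} → pass.
0 of 9 fail.

0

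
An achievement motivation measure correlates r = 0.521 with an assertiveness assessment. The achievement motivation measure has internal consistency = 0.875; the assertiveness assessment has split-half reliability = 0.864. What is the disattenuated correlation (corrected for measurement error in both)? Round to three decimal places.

0.599

r_true = r_obs / √(r_xx · r_yy) = 0.521 / √(0.875 × 0.864) = 0.521 / √0.756000 = 0.521 / 0.8695 ≈ 0.599.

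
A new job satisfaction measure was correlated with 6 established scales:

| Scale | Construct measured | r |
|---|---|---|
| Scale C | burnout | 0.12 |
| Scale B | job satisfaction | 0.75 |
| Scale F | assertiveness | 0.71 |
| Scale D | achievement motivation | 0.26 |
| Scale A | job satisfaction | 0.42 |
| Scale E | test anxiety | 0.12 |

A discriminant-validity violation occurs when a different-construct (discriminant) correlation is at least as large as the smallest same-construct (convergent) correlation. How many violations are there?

1

Convergent (same construct = job satisfaction): Scale B, Scale A.
Smallest convergent = 0.42. Discriminant values: 0.12, 0.71, 0.26, 0.12; count ≥ 0.42 → 1.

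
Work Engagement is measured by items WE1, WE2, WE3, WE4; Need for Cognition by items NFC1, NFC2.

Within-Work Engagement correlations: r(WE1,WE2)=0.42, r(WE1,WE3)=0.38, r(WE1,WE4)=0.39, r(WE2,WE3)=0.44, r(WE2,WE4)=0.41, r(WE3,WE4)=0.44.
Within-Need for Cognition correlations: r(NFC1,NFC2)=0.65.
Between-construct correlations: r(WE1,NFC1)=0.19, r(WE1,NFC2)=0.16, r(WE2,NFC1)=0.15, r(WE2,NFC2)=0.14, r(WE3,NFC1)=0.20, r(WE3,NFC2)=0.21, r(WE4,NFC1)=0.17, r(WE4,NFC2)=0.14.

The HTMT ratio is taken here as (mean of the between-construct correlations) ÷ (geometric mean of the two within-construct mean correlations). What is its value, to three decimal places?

0.328

Between-construct mean = 1.36/8 = 0.1700.
Mean within-WE = 2.48/6 = 0.4133; mean within-NFC = 0.65/1 = 0.6500.
Geometric mean = √(0.4133 × 0.6500) = 0.5183.
HTMT = 0.1700 / 0.5183 = 0.328.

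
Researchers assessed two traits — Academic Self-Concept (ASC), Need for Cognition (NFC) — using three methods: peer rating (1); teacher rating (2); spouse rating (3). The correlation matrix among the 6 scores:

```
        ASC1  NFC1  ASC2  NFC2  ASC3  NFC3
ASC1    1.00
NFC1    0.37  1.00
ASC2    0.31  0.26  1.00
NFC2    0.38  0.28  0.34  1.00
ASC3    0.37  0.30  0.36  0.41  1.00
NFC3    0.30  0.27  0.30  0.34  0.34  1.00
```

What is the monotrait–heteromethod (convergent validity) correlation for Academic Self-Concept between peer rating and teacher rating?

Same trait (ASC), different methods: r(ASC1, ASC2) = 0.31.

0.31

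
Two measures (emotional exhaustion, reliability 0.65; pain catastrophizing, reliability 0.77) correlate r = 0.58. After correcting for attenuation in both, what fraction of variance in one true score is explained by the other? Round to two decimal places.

Disattenuated r = 0.58 / √(0.65 × 0.77) = 0.58 / 0.7075 = 0.8198.
Shared true-score variance = 0.8198² = 0.6721 ≈ 0.67.

0.67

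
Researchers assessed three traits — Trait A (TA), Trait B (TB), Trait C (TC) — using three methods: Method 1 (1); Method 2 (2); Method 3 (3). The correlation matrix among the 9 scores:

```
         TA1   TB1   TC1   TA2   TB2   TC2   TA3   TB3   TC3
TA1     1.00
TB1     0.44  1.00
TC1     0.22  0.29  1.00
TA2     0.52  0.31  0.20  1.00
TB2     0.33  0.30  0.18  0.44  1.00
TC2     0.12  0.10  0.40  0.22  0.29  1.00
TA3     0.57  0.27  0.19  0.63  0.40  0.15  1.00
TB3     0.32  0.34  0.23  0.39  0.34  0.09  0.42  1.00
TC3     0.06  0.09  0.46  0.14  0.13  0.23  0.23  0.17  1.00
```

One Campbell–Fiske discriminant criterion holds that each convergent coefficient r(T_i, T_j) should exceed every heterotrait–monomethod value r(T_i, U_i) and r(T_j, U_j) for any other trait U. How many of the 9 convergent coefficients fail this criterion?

4

Each convergent coefficient versus the relevant comparison correlations:
TA (methods 1·2): 0.52 vs {0.44, 0.44, 0.22, 0.22} → pass.
TA (methods 1·3): 0.57 vs {0.44, 0.42, 0.22, 0.23} → pass.
TA (methods 2·3): 0.63 vs {0.44, 0.42, 0.22, 0.23} → pass.
TB (methods 1·2): 0.30 vs {0.44, 0.44, 0.29, 0.29} → fail.
TB (methods 1·3): 0.34 vs {0.44, 0.42, 0.29, 0.17} → fail.
TB (methods 2·3): 0.34 vs {0.44, 0.42, 0.29, 0.17} → fail.
TC (methods 1·2): 0.40 vs {0.22, 0.22, 0.29, 0.29} → pass.
TC (methods 1·3): 0.46 vs {0.22, 0.23, 0.29, 0.17} → pass.
TC (methods 2·3): 0.23 vs {0.22, 0.23, 0.29, 0.17} → fail.
4 of 9 fail.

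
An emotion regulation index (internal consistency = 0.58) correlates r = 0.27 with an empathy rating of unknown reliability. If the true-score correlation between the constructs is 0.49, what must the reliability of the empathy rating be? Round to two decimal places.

0.52

r_true = r_obs / √(r_xx · r_yy) ⇒ 0.49 = 0.27 / √(0.58 · r_yy).
√(0.58 · r_yy) = 0.27 / 0.49 = 0.5510; 0.58 · r_yy = 0.3036; r_yy = 0.3036 / 0.58 ≈ 0.52.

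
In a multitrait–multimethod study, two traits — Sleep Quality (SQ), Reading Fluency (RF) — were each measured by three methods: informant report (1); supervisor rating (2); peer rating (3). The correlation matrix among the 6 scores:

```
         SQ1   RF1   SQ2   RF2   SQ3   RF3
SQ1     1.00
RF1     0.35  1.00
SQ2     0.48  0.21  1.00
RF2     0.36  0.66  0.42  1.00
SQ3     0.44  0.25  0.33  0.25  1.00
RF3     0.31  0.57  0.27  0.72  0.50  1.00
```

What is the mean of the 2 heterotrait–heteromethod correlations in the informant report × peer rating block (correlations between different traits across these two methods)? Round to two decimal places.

HTHM values (method 1 × method 3): 0.31, 0.25; mean = 0.56/2 = 0.28.

0.28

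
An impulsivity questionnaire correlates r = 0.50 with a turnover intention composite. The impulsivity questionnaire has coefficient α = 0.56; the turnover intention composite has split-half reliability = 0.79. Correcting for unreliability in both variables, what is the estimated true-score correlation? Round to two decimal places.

0.75

r_true = r_obs / √(r_xx · r_yy) = 0.50 / √(0.56 × 0.79) = 0.50 / √0.4424 = 0.50 / 0.6651 ≈ 0.75.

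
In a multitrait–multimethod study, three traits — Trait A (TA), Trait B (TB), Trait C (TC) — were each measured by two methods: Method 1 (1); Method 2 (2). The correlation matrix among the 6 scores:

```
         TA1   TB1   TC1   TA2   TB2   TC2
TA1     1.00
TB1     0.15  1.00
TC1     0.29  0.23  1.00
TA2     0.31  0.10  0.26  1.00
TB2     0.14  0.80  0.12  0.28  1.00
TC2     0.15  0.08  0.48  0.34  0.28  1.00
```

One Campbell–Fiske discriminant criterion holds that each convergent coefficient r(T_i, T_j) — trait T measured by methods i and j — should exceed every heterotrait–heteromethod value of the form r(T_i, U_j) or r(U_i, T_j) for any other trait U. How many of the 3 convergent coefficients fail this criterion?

0

Each convergent coefficient versus the relevant comparison correlations:
TA (methods 1·2): 0.31 vs {0.14, 0.10, 0.15, 0.26} → pass.
TB (methods 1·2): 0.80 vs {0.10, 0.14, 0.08, 0.12} → pass.
TC (methods 1·2): 0.48 vs {0.26, 0.15, 0.12, 0.08} → pass.
0 of 3 fail.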